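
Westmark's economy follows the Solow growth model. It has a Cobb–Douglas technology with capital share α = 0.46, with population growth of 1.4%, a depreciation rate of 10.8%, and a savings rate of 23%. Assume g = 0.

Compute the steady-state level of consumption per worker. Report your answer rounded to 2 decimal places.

Steady state requires s·f(k) = (n + δ)·k, i.e. s·k^α = (n + δ)·k.
Rearranging, k^(1−α) = s / (n + δ).
k^0.54 = 0.23 / (0.014 + 0.108) = 0.23 / 0.122 = 1.8852
k* = 1.8852^(1/0.54) ≈ 3.2353
y* = (k*)^α = 3.2353^0.46 ≈ 1.7162
c* = (1 − s)·y* = (1 − 0.23) × 1.7162 ≈ 1.3215

c* ≈ 1.32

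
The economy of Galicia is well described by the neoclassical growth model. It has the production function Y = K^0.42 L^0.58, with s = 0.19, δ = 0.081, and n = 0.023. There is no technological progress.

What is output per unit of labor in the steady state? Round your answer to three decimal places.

In steady state, investment equals break-even investment: s·k^α = (n + δ)·k.
Dividing both sides by k: k^(1−α) = s / (n + δ).
k^0.58 = 0.19 / (0.023 + 0.081) = 0.19 / 0.104 = 1.8269
k* = 1.8269^(1/0.58) ≈ 2.8264
y* = (k*)^α = 2.8264^0.42 ≈ 1.5471

y* = 1.547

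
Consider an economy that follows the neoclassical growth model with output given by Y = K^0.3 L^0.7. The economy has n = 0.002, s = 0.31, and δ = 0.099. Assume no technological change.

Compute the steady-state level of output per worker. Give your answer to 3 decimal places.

Steady state requires s·f(k) = (n + δ)·k, i.e. s·k^α = (n + δ)·k.
Dividing both sides by k: k^(1−α) = s / (n + δ).
k^0.7 = 0.31 / (0.002 + 0.099) = 0.31 / 0.101 = 3.0693
k* = 3.0693^(1/0.7) ≈ 4.9633
y* = (k*)^α = 4.9633^0.3 ≈ 1.6171

y* ≈ 1.617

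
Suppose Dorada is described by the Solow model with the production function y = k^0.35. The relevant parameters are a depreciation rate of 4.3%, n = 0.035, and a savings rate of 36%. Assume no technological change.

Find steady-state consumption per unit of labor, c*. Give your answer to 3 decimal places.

c* = 1.458

In steady state, investment equals break-even investment: s·k^α = (n + δ)·k.
Rearranging, k^(1−α) = s / (n + δ).
k^0.65 = 0.36 / (0.035 + 0.043) = 0.36 / 0.078 = 4.6154
k* = 4.6154^(1/0.65) ≈ 10.5162
y* = (k*)^α = 10.5162^0.35 ≈ 2.2785
c* = (1 − s)·y* = (1 − 0.36) × 2.2785 ≈ 1.4582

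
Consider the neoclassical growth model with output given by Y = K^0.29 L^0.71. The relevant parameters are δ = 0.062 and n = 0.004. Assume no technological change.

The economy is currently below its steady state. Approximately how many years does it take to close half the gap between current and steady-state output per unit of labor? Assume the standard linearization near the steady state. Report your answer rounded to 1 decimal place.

Near the steady state the convergence rate is λ = (1 − α)(n + δ).
λ = (1 − 0.29) × 0.066 = 0.71 × 0.066 = 0.04686
Half-life = ln 2 / λ = 0.6931 / 0.04686 ≈ 14.79 years

about 14.8 years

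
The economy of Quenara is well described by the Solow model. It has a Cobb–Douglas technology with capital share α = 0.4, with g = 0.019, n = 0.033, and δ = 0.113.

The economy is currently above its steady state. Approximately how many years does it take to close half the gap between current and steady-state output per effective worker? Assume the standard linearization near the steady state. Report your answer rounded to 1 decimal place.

Near the steady state the convergence rate is λ = (1 − α)(n + g + δ).
λ = (1 − 0.4) × 0.165 = 0.6 × 0.165 = 0.0990
Half-life = ln 2 / λ = 0.6931 / 0.0990 ≈ 7.00 years

about 7.0 years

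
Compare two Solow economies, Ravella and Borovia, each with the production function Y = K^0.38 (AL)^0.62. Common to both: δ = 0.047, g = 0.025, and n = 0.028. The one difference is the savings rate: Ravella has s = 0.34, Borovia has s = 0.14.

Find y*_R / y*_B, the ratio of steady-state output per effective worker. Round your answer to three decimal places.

y*_R / y*_B ≈ 1.723

Steady-state y* = [s/(n + g + δ)]^(α/(1−α)), so the ratio is [ (s_R/(n + g + δ)_R) / (s_B/(n + g + δ)_B) ]^0.6129.
s_R/(n + g + δ)_R = 0.34/0.100 = 3.4000; s_B/(n + g + δ)_B = 0.14/0.100 = 1.4000.
Ratio = (3.4000/1.4000)^0.6129 = 2.4286^0.6129 ≈ 1.7226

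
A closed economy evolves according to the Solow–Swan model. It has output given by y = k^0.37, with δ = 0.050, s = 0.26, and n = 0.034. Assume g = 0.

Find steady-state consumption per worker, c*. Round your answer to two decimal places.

In steady state, investment equals break-even investment: s·k^α = (n + δ)·k.
Rearranging, k^(1−α) = s / (n + δ).
k^0.63 = 0.26 / (0.034 + 0.050) = 0.26 / 0.084 = 3.0952
k* = 3.0952^(1/0.63) ≈ 6.0100
y* = (k*)^α = 6.0100^0.37 ≈ 1.9417
c* = (1 − s)·y* = (1 − 0.26) × 1.9417 ≈ 1.4369

c* = 1.44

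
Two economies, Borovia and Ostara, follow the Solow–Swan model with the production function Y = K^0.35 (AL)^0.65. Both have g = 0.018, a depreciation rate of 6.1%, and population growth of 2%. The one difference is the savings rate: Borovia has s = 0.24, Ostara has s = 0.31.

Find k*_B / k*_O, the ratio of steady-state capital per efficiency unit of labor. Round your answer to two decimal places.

Steady-state k* = [s/(n + g + δ)]^(1/(1−α)), so the ratio is [ (s_B/(n + g + δ)_B) / (s_O/(n + g + δ)_O) ]^1.5385.
s_B/(n + g + δ)_B = 0.24/0.099 = 2.4242; s_O/(n + g + δ)_O = 0.31/0.099 = 3.1313.
Ratio = (2.4242/3.1313)^1.5385 = 0.7742^1.5385 ≈ 0.6745

ratio ≈ 0.67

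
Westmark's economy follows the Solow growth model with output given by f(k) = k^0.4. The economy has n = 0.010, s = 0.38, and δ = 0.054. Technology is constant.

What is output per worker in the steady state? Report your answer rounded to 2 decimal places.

y* ≈ 3.28

Steady state requires s·f(k) = (n + δ)·k, i.e. s·k^α = (n + δ)·k.
Dividing both sides by k: k^(1−α) = s / (n + δ).
k^0.6 = 0.38 / (0.010 + 0.054) = 0.38 / 0.064 = 5.9375
k* = 5.9375^(1/0.6) ≈ 19.4688
y* = (k*)^α = 19.4688^0.4 ≈ 3.2790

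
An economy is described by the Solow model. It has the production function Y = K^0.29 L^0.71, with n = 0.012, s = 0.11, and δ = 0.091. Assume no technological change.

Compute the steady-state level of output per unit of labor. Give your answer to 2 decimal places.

Steady state requires s·f(k) = (n + δ)·k, i.e. s·k^α = (n + δ)·k.
Dividing both sides by k: k^(1−α) = s / (n + δ).
k^0.71 = 0.11 / (0.012 + 0.091) = 0.11 / 0.103 = 1.0680
k* = 1.0680^(1/0.71) ≈ 1.0971
y* = (k*)^α = 1.0971^0.29 ≈ 1.0272

y* = 1.03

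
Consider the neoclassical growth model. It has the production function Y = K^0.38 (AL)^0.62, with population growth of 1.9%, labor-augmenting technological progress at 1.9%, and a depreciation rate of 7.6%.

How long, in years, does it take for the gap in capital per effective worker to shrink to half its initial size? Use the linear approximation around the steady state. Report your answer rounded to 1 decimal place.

about 9.8 years

Near the steady state the convergence rate is λ = (1 − α)(n + g + δ).
λ = (1 − 0.38) × 0.114 = 0.62 × 0.114 = 0.07068
Half-life = ln 2 / λ = 0.6931 / 0.07068 ≈ 9.81 years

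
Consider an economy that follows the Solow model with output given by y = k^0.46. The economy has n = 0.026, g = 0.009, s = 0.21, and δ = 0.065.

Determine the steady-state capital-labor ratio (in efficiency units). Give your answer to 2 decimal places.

k* ≈ 3.95

In steady state, investment equals break-even investment: s·k^α = (n + g + δ)·k.
Dividing both sides by k: k^(1−α) = s / (n + g + δ).
k^0.54 = 0.21 / (0.026 + 0.009 + 0.065) = 0.21 / 0.100 = 2.1000
k* = 2.1000^(1/0.54) ≈ 3.9510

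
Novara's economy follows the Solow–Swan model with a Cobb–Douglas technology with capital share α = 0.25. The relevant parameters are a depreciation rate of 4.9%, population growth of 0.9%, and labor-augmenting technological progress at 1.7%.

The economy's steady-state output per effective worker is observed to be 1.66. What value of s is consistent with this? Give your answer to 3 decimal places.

In steady state, investment equals break-even investment: s·k^α = (n + g + δ)·k.
Since y* = [s/(n + g + δ)]^(α/(1−α)), we have s/(n + g + δ) = (y*)^((1−α)/α) = 1.66^3 = 4.5743.
Therefore s = 4.5743 × (n + g + δ) = 4.5743 × 0.075 = 0.3431.

s ≈ 0.343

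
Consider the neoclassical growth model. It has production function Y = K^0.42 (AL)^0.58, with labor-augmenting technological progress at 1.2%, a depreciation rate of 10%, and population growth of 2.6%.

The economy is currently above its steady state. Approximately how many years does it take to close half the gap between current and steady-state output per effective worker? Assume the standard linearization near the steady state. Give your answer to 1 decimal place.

Near the steady state the convergence rate is λ = (1 − α)(n + g + δ).
λ = (1 − 0.42) × 0.138 = 0.58 × 0.138 = 0.08004
Half-life = ln 2 / λ = 0.6931 / 0.08004 ≈ 8.66 years

half-life ≈ 8.7 years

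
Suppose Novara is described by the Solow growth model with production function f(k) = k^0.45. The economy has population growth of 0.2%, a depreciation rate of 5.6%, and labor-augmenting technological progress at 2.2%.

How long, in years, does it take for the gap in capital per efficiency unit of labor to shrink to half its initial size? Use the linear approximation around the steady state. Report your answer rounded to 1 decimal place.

Near the steady state the convergence rate is λ = (1 − α)(n + g + δ).
λ = (1 − 0.45) × 0.080 = 0.55 × 0.080 = 0.0440
Half-life = ln 2 / λ = 0.6931 / 0.0440 ≈ 15.75 years

about 15.8 years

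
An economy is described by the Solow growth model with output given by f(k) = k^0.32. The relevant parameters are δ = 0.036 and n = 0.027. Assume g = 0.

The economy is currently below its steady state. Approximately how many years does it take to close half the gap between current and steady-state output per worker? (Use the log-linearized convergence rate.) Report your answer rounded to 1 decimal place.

Near the steady state the convergence rate is λ = (1 − α)(n + δ).
λ = (1 − 0.32) × 0.063 = 0.68 × 0.063 = 0.04284
Half-life = ln 2 / λ = 0.6931 / 0.04284 ≈ 16.18 years

half-life ≈ 16.2 years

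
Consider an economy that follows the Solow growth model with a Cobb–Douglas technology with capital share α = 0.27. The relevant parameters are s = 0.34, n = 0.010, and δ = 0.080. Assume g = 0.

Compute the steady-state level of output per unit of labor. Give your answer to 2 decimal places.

At the steady state, Δk = 0, so s·k^α = (n + δ)·k.
Rearranging, k^(1−α) = s / (n + δ).
k^0.73 = 0.34 / (0.010 + 0.080) = 0.34 / 0.090 = 3.7778
k* = 3.7778^(1/0.73) ≈ 6.1764
y* = (k*)^α = 6.1764^0.27 ≈ 1.6349

y* = 1.63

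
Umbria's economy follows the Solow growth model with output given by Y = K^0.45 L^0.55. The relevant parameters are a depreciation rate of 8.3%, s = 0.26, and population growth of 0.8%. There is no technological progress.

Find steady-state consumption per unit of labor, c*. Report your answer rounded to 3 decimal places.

c* ≈ 1.747

Steady state requires s·f(k) = (n + δ)·k, i.e. s·k^α = (n + δ)·k.
Dividing both sides by k: k^(1−α) = s / (n + δ).
k^0.55 = 0.26 / (0.008 + 0.083) = 0.26 / 0.091 = 2.8571
k* = 2.8571^(1/0.55) ≈ 6.7446
y* = (k*)^α = 6.7446^0.45 ≈ 2.3606
c* = (1 − s)·y* = (1 − 0.26) × 2.3606 ≈ 1.7468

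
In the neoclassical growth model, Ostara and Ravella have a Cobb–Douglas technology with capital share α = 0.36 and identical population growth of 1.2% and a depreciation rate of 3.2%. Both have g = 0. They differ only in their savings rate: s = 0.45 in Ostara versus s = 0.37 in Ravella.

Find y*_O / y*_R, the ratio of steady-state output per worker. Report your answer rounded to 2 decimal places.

Steady-state y* = [s/(n + δ)]^(α/(1−α)), so the ratio is [ (s_O/(n + δ)_O) / (s_R/(n + δ)_R) ]^0.5625.
s_O/(n + δ)_O = 0.45/0.044 = 10.2273; s_R/(n + δ)_R = 0.37/0.044 = 8.4091.
Ratio = (10.2273/8.4091)^0.5625 = 1.2162^0.5625 ≈ 1.1164

y*_O / y*_R ≈ 1.12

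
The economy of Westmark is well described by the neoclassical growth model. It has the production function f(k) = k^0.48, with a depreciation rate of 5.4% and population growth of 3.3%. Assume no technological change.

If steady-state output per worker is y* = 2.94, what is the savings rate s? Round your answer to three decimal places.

s ≈ 0.280

In steady state, investment equals break-even investment: s·k^α = (n + δ)·k.
Since y* = [s/(n + δ)]^(α/(1−α)), we have s/(n + δ) = (y*)^((1−α)/α) = 2.94^1.0833 = 3.2163.
Therefore s = 3.2163 × (n + δ) = 3.2163 × 0.087 = 0.2798.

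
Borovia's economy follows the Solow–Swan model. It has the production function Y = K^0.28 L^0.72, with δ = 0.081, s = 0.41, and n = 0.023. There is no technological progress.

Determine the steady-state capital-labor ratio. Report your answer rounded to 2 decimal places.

k* = 6.72

In steady state, investment equals break-even investment: s·k^α = (n + δ)·k.
Rearranging, k^(1−α) = s / (n + δ).
k^0.72 = 0.41 / (0.023 + 0.081) = 0.41 / 0.104 = 3.9423
k* = 3.9423^(1/0.72) ≈ 6.7209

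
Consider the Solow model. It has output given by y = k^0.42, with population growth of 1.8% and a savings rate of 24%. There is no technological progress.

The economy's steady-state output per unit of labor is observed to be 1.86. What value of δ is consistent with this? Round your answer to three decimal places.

δ ≈ 0.084

At the steady state, Δk = 0, so s·k^α = (n + δ)·k.
Since y* = [s/(n + δ)]^(α/(1−α)), we have s/(n + δ) = (y*)^((1−α)/α) = 1.86^1.381 = 2.3561.
Therefore n + δ = s / 2.3561 = 0.24 / 2.3561 = 0.1019, so δ = 0.1019 − 0.018 = 0.0839.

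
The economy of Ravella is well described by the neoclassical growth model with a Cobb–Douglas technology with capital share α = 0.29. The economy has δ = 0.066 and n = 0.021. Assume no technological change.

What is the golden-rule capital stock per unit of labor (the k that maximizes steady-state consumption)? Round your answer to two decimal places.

k_gold ≈ 5.45

The golden rule sets f'(k) = n + δ, i.e. α·k^(α−1) = n + δ.
So k^(1−α) = α / (n + δ) = 0.29 / 0.087 = 3.3333.
k_gold = 3.3333^(1/0.71) ≈ 5.4506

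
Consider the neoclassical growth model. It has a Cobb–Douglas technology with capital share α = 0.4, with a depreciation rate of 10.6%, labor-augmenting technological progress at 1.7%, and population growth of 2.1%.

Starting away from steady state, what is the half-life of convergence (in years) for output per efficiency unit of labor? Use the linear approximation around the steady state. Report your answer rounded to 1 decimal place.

t_½ ≈ 8.0 years

Near the steady state the convergence rate is λ = (1 − α)(n + g + δ).
λ = (1 − 0.4) × 0.144 = 0.6 × 0.144 = 0.0864
Half-life = ln 2 / λ = 0.6931 / 0.0864 ≈ 8.02 years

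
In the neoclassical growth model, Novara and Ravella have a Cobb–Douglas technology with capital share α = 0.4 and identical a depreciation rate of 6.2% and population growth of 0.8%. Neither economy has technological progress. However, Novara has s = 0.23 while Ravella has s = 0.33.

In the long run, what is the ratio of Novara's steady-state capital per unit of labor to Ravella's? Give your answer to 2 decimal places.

Steady-state k* = [s/(n + δ)]^(1/(1−α)), so the ratio is [ (s_N/(n + δ)_N) / (s_R/(n + δ)_R) ]^1.6667.
s_N/(n + δ)_N = 0.23/0.070 = 3.2857; s_R/(n + δ)_R = 0.33/0.070 = 4.7143.
Ratio = (3.2857/4.7143)^1.6667 = 0.6970^1.6667 ≈ 0.5479

ratio ≈ 0.55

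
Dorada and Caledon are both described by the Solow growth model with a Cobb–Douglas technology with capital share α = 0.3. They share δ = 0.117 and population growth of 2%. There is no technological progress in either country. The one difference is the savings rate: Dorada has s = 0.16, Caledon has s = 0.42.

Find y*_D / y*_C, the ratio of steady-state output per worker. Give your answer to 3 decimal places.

ratio ≈ 0.661

Steady-state y* = [s/(n + δ)]^(α/(1−α)), so the ratio is [ (s_D/(n + δ)_D) / (s_C/(n + δ)_C) ]^0.4286.
s_D/(n + δ)_D = 0.16/0.137 = 1.1679; s_C/(n + δ)_C = 0.42/0.137 = 3.0657.
Ratio = (1.1679/3.0657)^0.4286 = 0.3810^0.4286 ≈ 0.6613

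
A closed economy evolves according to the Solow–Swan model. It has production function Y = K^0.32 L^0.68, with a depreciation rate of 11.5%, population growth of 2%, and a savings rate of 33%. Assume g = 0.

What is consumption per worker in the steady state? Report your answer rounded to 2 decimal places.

In steady state, investment equals break-even investment: s·k^α = (n + δ)·k.
Dividing both sides by k: k^(1−α) = s / (n + δ).
k^0.68 = 0.33 / (0.020 + 0.115) = 0.33 / 0.135 = 2.4444
k* = 2.4444^(1/0.68) ≈ 3.7226
y* = (k*)^α = 3.7226^0.32 ≈ 1.5229
c* = (1 − s)·y* = (1 − 0.33) × 1.5229 ≈ 1.0203

c* ≈ 1.02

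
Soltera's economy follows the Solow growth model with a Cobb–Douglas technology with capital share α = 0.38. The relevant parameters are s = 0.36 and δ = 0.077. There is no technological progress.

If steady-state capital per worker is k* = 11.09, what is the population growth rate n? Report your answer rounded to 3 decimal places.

n ≈ 0.004

At the steady state, Δk = 0, so s·k^α = (n + δ)·k.
So s / (n + δ) = (k*)^(1−α) = 11.09^0.62 = 4.4449.
Therefore n + δ = s / 4.4449 = 0.36 / 4.4449 = 0.0810, so n = 0.0810 − 0.077 = 0.0040.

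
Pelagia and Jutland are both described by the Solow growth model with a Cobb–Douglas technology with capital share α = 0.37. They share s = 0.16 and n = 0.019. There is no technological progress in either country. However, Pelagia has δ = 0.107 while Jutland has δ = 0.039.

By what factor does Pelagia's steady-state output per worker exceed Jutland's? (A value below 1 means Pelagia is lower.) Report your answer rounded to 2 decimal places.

y*_P / y*_J ≈ 0.63

Steady-state y* = [s/(n + δ)]^(α/(1−α)), so the ratio is [ (s_P/(n + δ)_P) / (s_J/(n + δ)_J) ]^0.5873.
s_P/(n + δ)_P = 0.16/0.126 = 1.2698; s_J/(n + δ)_J = 0.16/0.058 = 2.7586.
Ratio = (1.2698/2.7586)^0.5873 = 0.4603^0.5873 ≈ 0.6340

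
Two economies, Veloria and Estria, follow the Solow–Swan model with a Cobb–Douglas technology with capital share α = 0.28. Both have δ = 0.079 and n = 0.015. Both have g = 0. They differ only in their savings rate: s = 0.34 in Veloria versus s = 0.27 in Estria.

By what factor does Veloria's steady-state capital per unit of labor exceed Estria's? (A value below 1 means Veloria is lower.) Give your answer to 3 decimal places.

ratio ≈ 1.377

Steady-state k* = [s/(n + δ)]^(1/(1−α)), so the ratio is [ (s_V/(n + δ)_V) / (s_E/(n + δ)_E) ]^1.3889.
s_V/(n + δ)_V = 0.34/0.094 = 3.6170; s_E/(n + δ)_E = 0.27/0.094 = 2.8723.
Ratio = (3.6170/2.8723)^1.3889 = 1.2593^1.3889 ≈ 1.3774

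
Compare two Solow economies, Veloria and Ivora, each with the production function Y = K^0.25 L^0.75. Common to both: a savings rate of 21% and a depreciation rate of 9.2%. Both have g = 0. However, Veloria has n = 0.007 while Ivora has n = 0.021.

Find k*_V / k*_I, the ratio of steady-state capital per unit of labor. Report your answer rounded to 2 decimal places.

k*_V / k*_I ≈ 1.19

Steady-state k* = [s/(n + δ)]^(1/(1−α)), so the ratio is [ (s_V/(n + δ)_V) / (s_I/(n + δ)_I) ]^1.3333.
s_V/(n + δ)_V = 0.21/0.099 = 2.1212; s_I/(n + δ)_I = 0.21/0.113 = 1.8584.
Ratio = (2.1212/1.8584)^1.3333 = 1.1414^1.3333 ≈ 1.1928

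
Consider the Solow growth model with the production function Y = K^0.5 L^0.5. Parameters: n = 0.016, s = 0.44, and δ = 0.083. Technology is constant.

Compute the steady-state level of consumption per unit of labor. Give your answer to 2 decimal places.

c* = 2.49

Steady state requires s·f(k) = (n + δ)·k, i.e. s·k^α = (n + δ)·k.
Dividing both sides by k: k^(1−α) = s / (n + δ).
k^0.5 = 0.44 / (0.016 + 0.083) = 0.44 / 0.099 = 4.4444
k* = 4.4444^(1/0.5) ≈ 19.7527
y* = (k*)^α = 19.7527^0.5 ≈ 4.4444
c* = (1 − s)·y* = (1 − 0.44) × 4.4444 ≈ 2.4889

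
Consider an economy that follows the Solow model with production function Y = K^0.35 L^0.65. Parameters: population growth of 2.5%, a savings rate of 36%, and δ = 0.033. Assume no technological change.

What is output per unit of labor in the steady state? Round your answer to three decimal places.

y* ≈ 2.673

In steady state, investment equals break-even investment: s·k^α = (n + δ)·k.
Dividing both sides by k: k^(1−α) = s / (n + δ).
k^0.65 = 0.36 / (0.025 + 0.033) = 0.36 / 0.058 = 6.2069
k* = 6.2069^(1/0.65) ≈ 16.5885
y* = (k*)^α = 16.5885^0.35 ≈ 2.6726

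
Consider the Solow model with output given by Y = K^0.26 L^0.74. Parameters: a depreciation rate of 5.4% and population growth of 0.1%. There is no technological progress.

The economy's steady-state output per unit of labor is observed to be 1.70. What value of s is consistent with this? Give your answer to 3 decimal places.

s ≈ 0.249

Steady state requires s·f(k) = (n + δ)·k, i.e. s·k^α = (n + δ)·k.
Since y* = [s/(n + δ)]^(α/(1−α)), we have s/(n + δ) = (y*)^((1−α)/α) = 1.70^2.8462 = 4.5280.
Therefore s = 4.5280 × (n + δ) = 4.5280 × 0.055 = 0.2490.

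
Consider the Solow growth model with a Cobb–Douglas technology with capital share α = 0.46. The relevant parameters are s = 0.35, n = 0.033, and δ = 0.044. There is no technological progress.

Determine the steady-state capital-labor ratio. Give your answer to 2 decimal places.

Steady state requires s·f(k) = (n + δ)·k, i.e. s·k^α = (n + δ)·k.
Dividing both sides by k: k^(1−α) = s / (n + δ).
k^0.54 = 0.35 / (0.033 + 0.044) = 0.35 / 0.077 = 4.5455
k* = 4.5455^(1/0.54) ≈ 16.5099

k* = 16.51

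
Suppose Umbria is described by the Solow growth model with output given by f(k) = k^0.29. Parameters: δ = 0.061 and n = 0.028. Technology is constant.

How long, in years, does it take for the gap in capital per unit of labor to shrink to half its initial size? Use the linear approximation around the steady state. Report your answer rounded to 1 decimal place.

half-life ≈ 11.0 years

Near the steady state the convergence rate is λ = (1 − α)(n + δ).
λ = (1 − 0.29) × 0.089 = 0.71 × 0.089 = 0.06319
Half-life = ln 2 / λ = 0.6931 / 0.06319 ≈ 10.97 years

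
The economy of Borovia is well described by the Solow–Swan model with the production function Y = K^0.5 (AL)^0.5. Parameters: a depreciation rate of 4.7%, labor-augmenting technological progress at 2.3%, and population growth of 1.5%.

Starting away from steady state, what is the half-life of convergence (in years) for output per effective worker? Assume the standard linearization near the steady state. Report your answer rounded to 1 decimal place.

Near the steady state the convergence rate is λ = (1 − α)(n + g + δ).
λ = (1 − 0.5) × 0.085 = 0.5 × 0.085 = 0.0425
Half-life = ln 2 / λ = 0.6931 / 0.0425 ≈ 16.31 years

half-life ≈ 16.3 years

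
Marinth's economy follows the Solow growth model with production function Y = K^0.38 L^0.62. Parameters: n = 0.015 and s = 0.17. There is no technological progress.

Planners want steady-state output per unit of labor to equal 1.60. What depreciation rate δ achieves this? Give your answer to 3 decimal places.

δ ≈ 0.064

Steady state requires s·f(k) = (n + δ)·k, i.e. s·k^α = (n + δ)·k.
Since y* = [s/(n + δ)]^(α/(1−α)), we have s/(n + δ) = (y*)^((1−α)/α) = 1.60^1.6316 = 2.1530.
Therefore n + δ = s / 2.1530 = 0.17 / 2.1530 = 0.0790, so δ = 0.0790 − 0.015 = 0.0640.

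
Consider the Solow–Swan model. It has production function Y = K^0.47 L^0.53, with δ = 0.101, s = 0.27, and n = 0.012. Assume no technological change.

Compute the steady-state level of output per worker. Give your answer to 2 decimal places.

y* = 2.17

At the steady state, Δk = 0, so s·k^α = (n + δ)·k.
Rearranging, k^(1−α) = s / (n + δ).
k^0.53 = 0.27 / (0.012 + 0.101) = 0.27 / 0.113 = 2.3894
k* = 2.3894^(1/0.53) ≈ 5.1731
y* = (k*)^α = 5.1731^0.47 ≈ 2.1650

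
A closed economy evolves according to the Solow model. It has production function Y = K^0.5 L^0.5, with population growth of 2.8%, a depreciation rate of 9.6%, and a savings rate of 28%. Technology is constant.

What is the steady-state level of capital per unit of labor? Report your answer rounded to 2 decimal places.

k* = 5.10

At the steady state, Δk = 0, so s·k^α = (n + δ)·k.
Dividing both sides by k: k^(1−α) = s / (n + δ).
k^0.5 = 0.28 / (0.028 + 0.096) = 0.28 / 0.124 = 2.2581
k* = 2.2581^(1/0.5) ≈ 5.0990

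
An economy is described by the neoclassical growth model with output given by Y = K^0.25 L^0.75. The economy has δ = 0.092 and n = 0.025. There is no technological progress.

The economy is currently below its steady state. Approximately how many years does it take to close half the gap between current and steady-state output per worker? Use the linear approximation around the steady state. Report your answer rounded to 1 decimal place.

Near the steady state the convergence rate is λ = (1 − α)(n + δ).
λ = (1 − 0.25) × 0.117 = 0.75 × 0.117 = 0.08775
Half-life = ln 2 / λ = 0.6931 / 0.08775 ≈ 7.90 years

about 7.9 years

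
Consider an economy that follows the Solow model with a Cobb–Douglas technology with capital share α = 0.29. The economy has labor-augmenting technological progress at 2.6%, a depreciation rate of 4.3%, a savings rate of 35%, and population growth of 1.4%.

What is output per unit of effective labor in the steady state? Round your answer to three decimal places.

In steady state, investment equals break-even investment: s·k^α = (n + g + δ)·k.
Rearranging, k^(1−α) = s / (n + g + δ).
k^0.71 = 0.35 / (0.014 + 0.026 + 0.043) = 0.35 / 0.083 = 4.2169
k* = 4.2169^(1/0.71) ≈ 7.5905
y* = (k*)^α = 7.5905^0.29 ≈ 1.8000

y* = 1.800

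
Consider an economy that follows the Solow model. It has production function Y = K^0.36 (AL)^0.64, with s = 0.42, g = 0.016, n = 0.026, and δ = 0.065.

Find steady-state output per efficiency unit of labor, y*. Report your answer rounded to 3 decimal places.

Steady state requires s·f(k) = (n + g + δ)·k, i.e. s·k^α = (n + g + δ)·k.
Dividing both sides by k: k^(1−α) = s / (n + g + δ).
k^0.64 = 0.42 / (0.026 + 0.016 + 0.065) = 0.42 / 0.107 = 3.9252
k* = 3.9252^(1/0.64) ≈ 8.4705
y* = (k*)^α = 8.4705^0.36 ≈ 2.1580

y* ≈ 2.158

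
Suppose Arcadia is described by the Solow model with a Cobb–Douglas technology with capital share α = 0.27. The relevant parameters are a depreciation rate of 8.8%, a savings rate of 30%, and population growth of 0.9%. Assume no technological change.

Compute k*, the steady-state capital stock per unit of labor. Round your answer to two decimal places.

k* ≈ 4.70

At the steady state, Δk = 0, so s·k^α = (n + δ)·k.
Dividing both sides by k: k^(1−α) = s / (n + δ).
k^0.73 = 0.30 / (0.009 + 0.088) = 0.30 / 0.097 = 3.0928
k* = 3.0928^(1/0.73) ≈ 4.6959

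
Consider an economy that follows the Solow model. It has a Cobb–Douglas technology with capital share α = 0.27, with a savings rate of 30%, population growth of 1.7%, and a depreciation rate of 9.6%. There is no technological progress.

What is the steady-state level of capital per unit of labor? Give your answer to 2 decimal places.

At the steady state, Δk = 0, so s·k^α = (n + δ)·k.
Rearranging, k^(1−α) = s / (n + δ).
k^0.73 = 0.30 / (0.017 + 0.096) = 0.30 / 0.113 = 2.6549
k* = 2.6549^(1/0.73) ≈ 3.8097

k* = 3.81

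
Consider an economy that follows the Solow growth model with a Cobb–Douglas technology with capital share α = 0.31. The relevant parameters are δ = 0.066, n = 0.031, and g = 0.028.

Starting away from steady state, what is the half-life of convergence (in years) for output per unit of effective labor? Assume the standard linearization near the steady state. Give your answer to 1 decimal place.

half-life ≈ 8.0 years

Near the steady state the convergence rate is λ = (1 − α)(n + g + δ).
λ = (1 − 0.31) × 0.125 = 0.69 × 0.125 = 0.08625
Half-life = ln 2 / λ = 0.6931 / 0.08625 ≈ 8.04 years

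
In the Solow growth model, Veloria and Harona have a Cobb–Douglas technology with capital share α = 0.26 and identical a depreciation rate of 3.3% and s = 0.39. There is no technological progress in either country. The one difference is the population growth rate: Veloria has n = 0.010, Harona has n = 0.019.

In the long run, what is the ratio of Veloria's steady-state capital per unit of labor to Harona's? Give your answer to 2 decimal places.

ratio ≈ 1.29

Steady-state k* = [s/(n + δ)]^(1/(1−α)), so the ratio is [ (s_V/(n + δ)_V) / (s_H/(n + δ)_H) ]^1.3514.
s_V/(n + δ)_V = 0.39/0.043 = 9.0698; s_H/(n + δ)_H = 0.39/0.052 = 7.5000.
Ratio = (9.0698/7.5000)^1.3514 = 1.2093^1.3514 ≈ 1.2928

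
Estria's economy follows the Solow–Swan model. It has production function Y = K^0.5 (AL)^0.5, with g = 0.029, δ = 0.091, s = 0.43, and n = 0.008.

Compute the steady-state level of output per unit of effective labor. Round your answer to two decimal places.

In steady state, investment equals break-even investment: s·k^α = (n + g + δ)·k.
Dividing both sides by k: k^(1−α) = s / (n + g + δ).
k^0.5 = 0.43 / (0.008 + 0.029 + 0.091) = 0.43 / 0.128 = 3.3594
k* = 3.3594^(1/0.5) ≈ 11.2856
y* = (k*)^α = 11.2856^0.5 ≈ 3.3594

y* = 3.36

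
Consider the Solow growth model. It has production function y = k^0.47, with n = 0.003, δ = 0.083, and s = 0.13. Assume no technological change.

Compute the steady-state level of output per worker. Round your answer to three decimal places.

y* = 1.443

In steady state, investment equals break-even investment: s·k^α = (n + δ)·k.
Dividing both sides by k: k^(1−α) = s / (n + δ).
k^0.53 = 0.13 / (0.003 + 0.083) = 0.13 / 0.086 = 1.5116
k* = 1.5116^(1/0.53) ≈ 2.1805
y* = (k*)^α = 2.1805^0.47 ≈ 1.4425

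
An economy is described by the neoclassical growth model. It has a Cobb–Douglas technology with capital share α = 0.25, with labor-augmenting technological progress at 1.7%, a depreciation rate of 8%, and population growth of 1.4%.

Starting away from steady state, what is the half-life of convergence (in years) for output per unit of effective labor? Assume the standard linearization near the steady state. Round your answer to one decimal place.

Near the steady state the convergence rate is λ = (1 − α)(n + g + δ).
λ = (1 − 0.25) × 0.111 = 0.75 × 0.111 = 0.08325
Half-life = ln 2 / λ = 0.6931 / 0.08325 ≈ 8.33 years

half-life ≈ 8.3 years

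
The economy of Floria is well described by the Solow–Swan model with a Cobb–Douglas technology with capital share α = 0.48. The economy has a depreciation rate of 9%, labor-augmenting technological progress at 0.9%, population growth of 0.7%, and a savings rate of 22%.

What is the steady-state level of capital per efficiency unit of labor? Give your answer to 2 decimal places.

k* = 4.07

In steady state, investment equals break-even investment: s·k^α = (n + g + δ)·k.
Rearranging, k^(1−α) = s / (n + g + δ).
k^0.52 = 0.22 / (0.007 + 0.009 + 0.090) = 0.22 / 0.106 = 2.0755
k* = 2.0755^(1/0.52) ≈ 4.0724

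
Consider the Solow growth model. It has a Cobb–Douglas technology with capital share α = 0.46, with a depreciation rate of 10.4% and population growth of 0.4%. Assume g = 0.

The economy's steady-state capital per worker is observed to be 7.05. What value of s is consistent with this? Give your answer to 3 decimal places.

In steady state, investment equals break-even investment: s·k^α = (n + δ)·k.
So s / (n + δ) = (k*)^(1−α) = 7.05^0.54 = 2.8709.
Therefore s = 2.8709 × (n + δ) = 2.8709 × 0.108 = 0.3101.

s ≈ 0.310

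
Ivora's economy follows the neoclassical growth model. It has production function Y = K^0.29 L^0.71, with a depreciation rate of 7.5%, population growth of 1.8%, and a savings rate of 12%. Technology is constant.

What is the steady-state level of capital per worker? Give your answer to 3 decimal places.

k* = 1.432

In steady state, investment equals break-even investment: s·k^α = (n + δ)·k.
Dividing both sides by k: k^(1−α) = s / (n + δ).
k^0.71 = 0.12 / (0.018 + 0.075) = 0.12 / 0.093 = 1.2903
k* = 1.2903^(1/0.71) ≈ 1.4319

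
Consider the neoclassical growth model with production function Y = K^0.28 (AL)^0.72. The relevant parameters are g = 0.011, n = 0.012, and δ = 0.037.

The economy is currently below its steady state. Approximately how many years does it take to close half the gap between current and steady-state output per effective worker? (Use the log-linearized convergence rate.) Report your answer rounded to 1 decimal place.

Near the steady state the convergence rate is λ = (1 − α)(n + g + δ).
λ = (1 − 0.28) × 0.060 = 0.72 × 0.060 = 0.0432
Half-life = ln 2 / λ = 0.6931 / 0.0432 ≈ 16.04 years

about 16.0 years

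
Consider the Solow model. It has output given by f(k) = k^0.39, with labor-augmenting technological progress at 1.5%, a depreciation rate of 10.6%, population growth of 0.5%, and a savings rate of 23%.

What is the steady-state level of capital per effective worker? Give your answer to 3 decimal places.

At the steady state, Δk = 0, so s·k^α = (n + g + δ)·k.
Dividing both sides by k: k^(1−α) = s / (n + g + δ).
k^0.61 = 0.23 / (0.005 + 0.015 + 0.106) = 0.23 / 0.126 = 1.8254
k* = 1.8254^(1/0.61) ≈ 2.6820

k* = 2.682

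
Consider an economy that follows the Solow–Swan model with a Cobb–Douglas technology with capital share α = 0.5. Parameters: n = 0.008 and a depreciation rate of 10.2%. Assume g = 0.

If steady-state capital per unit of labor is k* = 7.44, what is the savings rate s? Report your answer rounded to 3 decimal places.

In steady state, investment equals break-even investment: s·k^α = (n + δ)·k.
So s / (n + δ) = (k*)^(1−α) = 7.44^0.5 = 2.7276.
Therefore s = 2.7276 × (n + δ) = 2.7276 × 0.110 = 0.3000.

s ≈ 0.300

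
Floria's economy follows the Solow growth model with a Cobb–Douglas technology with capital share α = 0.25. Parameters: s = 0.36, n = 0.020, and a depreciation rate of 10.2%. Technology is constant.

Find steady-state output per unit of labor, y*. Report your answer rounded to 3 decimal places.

Steady state requires s·f(k) = (n + δ)·k, i.e. s·k^α = (n + δ)·k.
Rearranging, k^(1−α) = s / (n + δ).
k^0.75 = 0.36 / (0.020 + 0.102) = 0.36 / 0.122 = 2.9508
k* = 2.9508^(1/0.75) ≈ 4.2324
y* = (k*)^α = 4.2324^0.25 ≈ 1.4343

y* ≈ 1.434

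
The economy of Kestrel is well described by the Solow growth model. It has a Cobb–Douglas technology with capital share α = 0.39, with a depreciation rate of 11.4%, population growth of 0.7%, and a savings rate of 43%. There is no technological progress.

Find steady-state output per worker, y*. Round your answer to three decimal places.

y* ≈ 2.249

In steady state, investment equals break-even investment: s·k^α = (n + δ)·k.
Dividing both sides by k: k^(1−α) = s / (n + δ).
k^0.61 = 0.43 / (0.007 + 0.114) = 0.43 / 0.121 = 3.5537
k* = 3.5537^(1/0.61) ≈ 7.9938
y* = (k*)^α = 7.9938^0.39 ≈ 2.2494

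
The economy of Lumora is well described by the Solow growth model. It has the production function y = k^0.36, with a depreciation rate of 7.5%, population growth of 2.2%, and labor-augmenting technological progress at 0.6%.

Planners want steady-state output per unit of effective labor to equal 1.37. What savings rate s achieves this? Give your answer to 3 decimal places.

s ≈ 0.180

Steady state requires s·f(k) = (n + g + δ)·k, i.e. s·k^α = (n + g + δ)·k.
Since y* = [s/(n + g + δ)]^(α/(1−α)), we have s/(n + g + δ) = (y*)^((1−α)/α) = 1.37^1.7778 = 1.7501.
Therefore s = 1.7501 × (n + g + δ) = 1.7501 × 0.103 = 0.1803.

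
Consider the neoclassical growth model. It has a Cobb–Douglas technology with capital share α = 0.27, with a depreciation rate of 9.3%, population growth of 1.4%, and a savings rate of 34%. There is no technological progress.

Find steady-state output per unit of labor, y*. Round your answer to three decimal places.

Steady state requires s·f(k) = (n + δ)·k, i.e. s·k^α = (n + δ)·k.
Dividing both sides by k: k^(1−α) = s / (n + δ).
k^0.73 = 0.34 / (0.014 + 0.093) = 0.34 / 0.107 = 3.1776
k* = 3.1776^(1/0.73) ≈ 4.8731
y* = (k*)^α = 4.8731^0.27 ≈ 1.5336

y* = 1.534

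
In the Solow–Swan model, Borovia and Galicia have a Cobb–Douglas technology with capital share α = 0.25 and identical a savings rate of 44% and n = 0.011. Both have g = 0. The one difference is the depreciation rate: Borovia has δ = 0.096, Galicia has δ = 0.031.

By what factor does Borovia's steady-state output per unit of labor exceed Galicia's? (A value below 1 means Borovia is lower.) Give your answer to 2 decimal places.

Steady-state y* = [s/(n + δ)]^(α/(1−α)), so the ratio is [ (s_B/(n + δ)_B) / (s_G/(n + δ)_G) ]^0.3333.
s_B/(n + δ)_B = 0.44/0.107 = 4.1121; s_G/(n + δ)_G = 0.44/0.042 = 10.4762.
Ratio = (4.1121/10.4762)^0.3333 = 0.3925^0.3333 ≈ 0.7322

ratio ≈ 0.73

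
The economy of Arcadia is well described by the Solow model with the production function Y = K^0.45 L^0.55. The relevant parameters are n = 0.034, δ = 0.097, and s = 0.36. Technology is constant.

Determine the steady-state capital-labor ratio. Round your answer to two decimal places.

In steady state, investment equals break-even investment: s·k^α = (n + δ)·k.
Rearranging, k^(1−α) = s / (n + δ).
k^0.55 = 0.36 / (0.034 + 0.097) = 0.36 / 0.131 = 2.7481
k* = 2.7481^(1/0.55) ≈ 6.2841

k* ≈ 6.28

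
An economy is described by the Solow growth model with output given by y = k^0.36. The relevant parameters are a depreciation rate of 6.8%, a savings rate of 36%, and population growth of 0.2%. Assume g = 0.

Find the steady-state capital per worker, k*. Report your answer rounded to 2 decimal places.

k* = 12.92

At the steady state, Δk = 0, so s·k^α = (n + δ)·k.
Rearranging, k^(1−α) = s / (n + δ).
k^0.64 = 0.36 / (0.002 + 0.068) = 0.36 / 0.070 = 5.1429
k* = 5.1429^(1/0.64) ≈ 12.9200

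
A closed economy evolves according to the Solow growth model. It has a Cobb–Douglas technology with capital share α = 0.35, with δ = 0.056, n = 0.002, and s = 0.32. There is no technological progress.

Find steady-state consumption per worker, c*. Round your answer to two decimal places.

Steady state requires s·f(k) = (n + δ)·k, i.e. s·k^α = (n + δ)·k.
Rearranging, k^(1−α) = s / (n + δ).
k^0.65 = 0.32 / (0.002 + 0.056) = 0.32 / 0.058 = 5.5172
k* = 5.5172^(1/0.65) ≈ 13.8390
y* = (k*)^α = 13.8390^0.35 ≈ 2.5083
c* = (1 − s)·y* = (1 − 0.32) × 2.5083 ≈ 1.7056

c* = 1.71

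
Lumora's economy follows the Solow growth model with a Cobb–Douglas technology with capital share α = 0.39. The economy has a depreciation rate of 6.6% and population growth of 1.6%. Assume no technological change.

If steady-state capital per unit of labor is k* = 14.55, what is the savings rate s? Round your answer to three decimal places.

s ≈ 0.420

Steady state requires s·f(k) = (n + δ)·k, i.e. s·k^α = (n + δ)·k.
So s / (n + δ) = (k*)^(1−α) = 14.55^0.61 = 5.1209.
Therefore s = 5.1209 × (n + δ) = 5.1209 × 0.082 = 0.4199.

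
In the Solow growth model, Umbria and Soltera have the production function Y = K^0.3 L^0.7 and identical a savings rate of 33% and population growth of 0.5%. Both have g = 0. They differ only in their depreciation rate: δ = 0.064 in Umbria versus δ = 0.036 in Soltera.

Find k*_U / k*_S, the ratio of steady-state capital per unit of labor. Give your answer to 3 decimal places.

Steady-state k* = [s/(n + δ)]^(1/(1−α)), so the ratio is [ (s_U/(n + δ)_U) / (s_S/(n + δ)_S) ]^1.4286.
s_U/(n + δ)_U = 0.33/0.069 = 4.7826; s_S/(n + δ)_S = 0.33/0.041 = 8.0488.
Ratio = (4.7826/8.0488)^1.4286 = 0.5942^1.4286 ≈ 0.4754

ratio ≈ 0.475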